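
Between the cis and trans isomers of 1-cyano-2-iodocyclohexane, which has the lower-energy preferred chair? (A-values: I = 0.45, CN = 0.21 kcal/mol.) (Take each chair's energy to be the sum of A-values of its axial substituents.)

At 1,2 positions (parity opposite): cis → (a,e or e,a); trans → (e,e or a,a).
Best chair for cis: E = 0.21 kcal/mol; best chair for trans: E = 0.00 kcal/mol.
The trans isomer is lower by 0.21 kcal/mol.

trans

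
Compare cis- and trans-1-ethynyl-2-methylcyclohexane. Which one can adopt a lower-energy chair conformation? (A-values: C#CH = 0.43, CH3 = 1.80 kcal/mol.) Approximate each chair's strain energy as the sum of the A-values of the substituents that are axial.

trans

At 1,2 positions (parity opposite): cis → (a,e or e,a); trans → (e,e or a,a).
Best chair for cis: E = 0.43 kcal/mol; best chair for trans: E = 0.00 kcal/mol.
The trans isomer is lower by 0.43 kcal/mol.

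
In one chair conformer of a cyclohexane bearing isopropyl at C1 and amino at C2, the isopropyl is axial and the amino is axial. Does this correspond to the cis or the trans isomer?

C1 and C2 have opposite parity, so their axial bonds point in opposite directions.
With opposite-parity carbons, two substituents on the same face are one axial and one equatorial; opposite faces give both axial or both equatorial.
Here the groups are axial/axial → opposite face → trans.

trans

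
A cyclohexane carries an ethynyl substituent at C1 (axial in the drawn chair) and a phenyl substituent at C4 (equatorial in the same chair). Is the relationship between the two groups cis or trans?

C1 and C4 have opposite parity, so their axial bonds point in opposite directions.
With opposite-parity carbons, two substituents on the same face are one axial and one equatorial; opposite faces give both axial or both equatorial.
Here the groups are axial/equatorial → same face → cis.

cis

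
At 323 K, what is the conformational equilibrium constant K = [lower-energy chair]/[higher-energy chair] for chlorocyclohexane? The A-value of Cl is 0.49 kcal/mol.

One chair has the chloro group axial (E = 0.49 kcal/mol) and the other has it equatorial (E = 0).
ΔG = 0.49 kcal/mol between the two chairs.
K = exp(ΔG/RT) with R = 1.987×10⁻³ kcal mol⁻¹ K⁻¹ and T = 323 K gives K ≈ 2.15.

K ≈ 2.15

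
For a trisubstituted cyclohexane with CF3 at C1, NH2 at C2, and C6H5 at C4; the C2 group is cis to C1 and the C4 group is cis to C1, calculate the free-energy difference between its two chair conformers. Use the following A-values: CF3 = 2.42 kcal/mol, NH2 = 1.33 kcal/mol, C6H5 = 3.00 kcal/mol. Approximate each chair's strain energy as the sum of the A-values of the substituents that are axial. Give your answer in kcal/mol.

1.91 kcal/mol

Chair I (trifluoromethyl axial, amino equatorial, phenyl equatorial): E = 2.42 kcal/mol.
Chair II (trifluoromethyl equatorial, amino axial, phenyl axial): E = 4.33 kcal/mol.
ΔE = 4.33 − 2.42 = 1.91 kcal/mol; chair I is more stable.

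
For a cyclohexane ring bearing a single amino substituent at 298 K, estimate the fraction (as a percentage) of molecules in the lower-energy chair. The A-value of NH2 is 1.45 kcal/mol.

92.0%

One chair has the amino group axial (E = 1.45 kcal/mol) and the other has it equatorial (E = 0).
ΔG = 1.45 kcal/mol between the two chairs.
K = exp(ΔG/RT) with R = 1.987×10⁻³ kcal mol⁻¹ K⁻¹ and T = 298 K gives K ≈ 11.6.
Fraction in the lower-energy chair = K/(K+1) = 92.0%.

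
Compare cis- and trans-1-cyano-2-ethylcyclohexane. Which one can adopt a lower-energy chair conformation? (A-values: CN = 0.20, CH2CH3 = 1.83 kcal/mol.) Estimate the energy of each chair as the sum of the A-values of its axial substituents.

At 1,2 positions (parity opposite): cis → (a,e or e,a); trans → (e,e or a,a).
Best chair for cis: E = 0.20 kcal/mol; best chair for trans: E = 0.00 kcal/mol.
The trans isomer is lower by 0.20 kcal/mol.

trans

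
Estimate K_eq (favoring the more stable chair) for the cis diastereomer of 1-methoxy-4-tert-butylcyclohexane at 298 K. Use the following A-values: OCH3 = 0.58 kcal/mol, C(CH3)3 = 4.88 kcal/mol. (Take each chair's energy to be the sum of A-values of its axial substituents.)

K ≈ 1425

C1 and C4 have opposite parity, so for the cis isomer the two substituents are one axial and one equatorial in each chair.
Chair I (methoxy axial, tert-butyl equatorial): E = 0.58 kcal/mol; chair II (methoxy equatorial, tert-butyl axial): E = 4.88 kcal/mol.
ΔG = 4.30 kcal/mol between the two chairs.
K = exp(ΔG/RT) with R = 1.987×10⁻³ kcal mol⁻¹ K⁻¹ and T = 298 K gives K ≈ 1.43e+03.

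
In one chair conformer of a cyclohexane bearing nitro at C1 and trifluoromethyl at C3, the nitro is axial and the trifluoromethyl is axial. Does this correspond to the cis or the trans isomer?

C1 and C3 have the same parity, so their axial bonds point in the same direction.
With same-parity carbons, two substituents on the same face are both axial or both equatorial; opposite faces give one of each.
Here the groups are axial/axial → same face → cis.

cis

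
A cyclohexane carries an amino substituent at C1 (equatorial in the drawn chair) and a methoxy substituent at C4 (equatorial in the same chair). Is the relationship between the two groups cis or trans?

C1 and C4 have opposite parity, so their axial bonds point in opposite directions.
With opposite-parity carbons, two substituents on the same face are one axial and one equatorial; opposite faces give both axial or both equatorial.
Here the groups are equatorial/equatorial → opposite face → trans.

trans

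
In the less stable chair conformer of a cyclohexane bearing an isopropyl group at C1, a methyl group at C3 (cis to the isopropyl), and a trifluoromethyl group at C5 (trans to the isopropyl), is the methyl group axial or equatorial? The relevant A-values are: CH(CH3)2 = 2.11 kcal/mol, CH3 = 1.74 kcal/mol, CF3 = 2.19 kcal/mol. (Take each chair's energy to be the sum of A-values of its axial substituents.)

axial

Chair I (isopropyl axial, methyl axial, trifluoromethyl equatorial): E = 3.85 kcal/mol.
Chair II (isopropyl equatorial, methyl equatorial, trifluoromethyl axial): E = 2.19 kcal/mol.
Chair I is the less stable (higher-energy) conformer, and in that chair the methyl group is axial.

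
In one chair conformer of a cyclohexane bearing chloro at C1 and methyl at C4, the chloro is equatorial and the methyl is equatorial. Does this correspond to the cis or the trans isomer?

trans

C1 and C4 have opposite parity, so their axial bonds point in opposite directions.
With opposite-parity carbons, two substituents on the same face are one axial and one equatorial; opposite faces give both axial or both equatorial.
Here the groups are equatorial/equatorial → opposite face → trans.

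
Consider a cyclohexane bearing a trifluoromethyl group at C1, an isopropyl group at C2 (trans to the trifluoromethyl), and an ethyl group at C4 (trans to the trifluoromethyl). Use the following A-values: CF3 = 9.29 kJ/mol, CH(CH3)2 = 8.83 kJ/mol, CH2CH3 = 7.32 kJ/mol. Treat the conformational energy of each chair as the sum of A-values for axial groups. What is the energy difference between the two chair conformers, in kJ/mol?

25.44 kJ/mol

Chair I (trifluoromethyl axial, isopropyl axial, ethyl axial): E = 25.44 kJ/mol.
Chair II (trifluoromethyl equatorial, isopropyl equatorial, ethyl equatorial): E = 0.00 kJ/mol.
ΔE = 25.44 − 0.00 = 25.44 kJ/mol; chair II is more stable.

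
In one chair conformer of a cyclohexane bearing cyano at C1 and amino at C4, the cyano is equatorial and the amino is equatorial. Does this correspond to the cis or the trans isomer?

C1 and C4 have opposite parity, so their axial bonds point in opposite directions.
With opposite-parity carbons, two substituents on the same face are one axial and one equatorial; opposite faces give both axial or both equatorial.
Here the groups are equatorial/equatorial → opposite face → trans.

trans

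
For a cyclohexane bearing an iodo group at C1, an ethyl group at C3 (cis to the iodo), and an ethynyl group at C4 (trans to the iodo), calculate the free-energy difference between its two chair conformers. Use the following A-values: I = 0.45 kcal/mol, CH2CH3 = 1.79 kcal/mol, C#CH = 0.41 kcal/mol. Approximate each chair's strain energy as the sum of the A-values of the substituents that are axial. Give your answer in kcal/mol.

Chair I (iodo axial, ethyl axial, ethynyl axial): E = 2.65 kcal/mol.
Chair II (iodo equatorial, ethyl equatorial, ethynyl equatorial): E = 0.00 kcal/mol.
ΔE = 2.65 − 0.00 = 2.65 kcal/mol; chair II is more stable.

2.65 kcal/mol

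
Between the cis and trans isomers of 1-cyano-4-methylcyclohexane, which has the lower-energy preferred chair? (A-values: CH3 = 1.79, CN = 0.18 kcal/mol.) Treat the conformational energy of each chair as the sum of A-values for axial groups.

trans

At 1,4 positions (parity opposite): cis → (a,e or e,a); trans → (e,e or a,a).
Best chair for cis: E = 0.18 kcal/mol; best chair for trans: E = 0.00 kcal/mol.
The trans isomer is lower by 0.18 kcal/mol.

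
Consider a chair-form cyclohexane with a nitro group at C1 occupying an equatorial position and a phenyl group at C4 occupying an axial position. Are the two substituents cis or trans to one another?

C1 and C4 have opposite parity, so their axial bonds point in opposite directions.
With opposite-parity carbons, two substituents on the same face are one axial and one equatorial; opposite faces give both axial or both equatorial.
Here the groups are equatorial/axial → same face → cis.

cis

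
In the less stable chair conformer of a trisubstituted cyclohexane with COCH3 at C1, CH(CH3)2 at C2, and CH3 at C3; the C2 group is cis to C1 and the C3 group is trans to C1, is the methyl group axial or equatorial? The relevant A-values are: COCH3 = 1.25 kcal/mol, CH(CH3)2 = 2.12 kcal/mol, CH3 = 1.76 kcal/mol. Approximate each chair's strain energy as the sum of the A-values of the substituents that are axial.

axial

Chair I (acetyl axial, isopropyl equatorial, methyl equatorial): E = 1.25 kcal/mol.
Chair II (acetyl equatorial, isopropyl axial, methyl axial): E = 3.88 kcal/mol.
Chair II is the less stable (higher-energy) conformer, and in that chair the methyl group is axial.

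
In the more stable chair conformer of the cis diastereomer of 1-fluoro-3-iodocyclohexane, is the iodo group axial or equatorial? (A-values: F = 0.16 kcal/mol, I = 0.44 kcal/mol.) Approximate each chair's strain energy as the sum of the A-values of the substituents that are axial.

equatorial

C1 and C3 have the same parity, so for the cis isomer the two substituents are e,e in one chair and a,a in the other.
Chair I (fluoro axial, iodo axial): E = 0.60 kcal/mol.
Chair II (fluoro equatorial, iodo equatorial): E = 0.00 kcal/mol.
Chair II is the more stable (lower-energy) conformer, and in that chair the iodo group is equatorial.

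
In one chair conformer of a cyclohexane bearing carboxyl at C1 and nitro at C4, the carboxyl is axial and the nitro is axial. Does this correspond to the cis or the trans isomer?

C1 and C4 have opposite parity, so their axial bonds point in opposite directions.
With opposite-parity carbons, two substituents on the same face are one axial and one equatorial; opposite faces give both axial or both equatorial.
Here the groups are axial/axial → opposite face → trans.

trans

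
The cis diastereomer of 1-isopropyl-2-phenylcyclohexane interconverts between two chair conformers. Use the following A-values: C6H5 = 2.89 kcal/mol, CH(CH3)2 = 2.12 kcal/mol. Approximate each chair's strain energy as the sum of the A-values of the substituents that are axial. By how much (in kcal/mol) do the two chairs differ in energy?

0.77 kcal/mol

C1 and C2 have opposite parity, so for the cis isomer the two substituents are one axial and one equatorial in each chair.
Chair I (phenyl axial, isopropyl equatorial): E = 2.89 kcal/mol.
Chair II (phenyl equatorial, isopropyl axial): E = 2.12 kcal/mol.
ΔE = 2.89 − 2.12 = 0.77 kcal/mol; chair II is more stable.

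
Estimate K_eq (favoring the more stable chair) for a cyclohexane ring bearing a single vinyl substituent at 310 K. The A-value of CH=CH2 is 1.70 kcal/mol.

One chair has the vinyl group axial (E = 1.70 kcal/mol) and the other has it equatorial (E = 0).
ΔG = 1.70 kcal/mol between the two chairs.
K = exp(ΔG/RT) with R = 1.987×10⁻³ kcal mol⁻¹ K⁻¹ and T = 310 K gives K ≈ 15.8.

K ≈ 15.8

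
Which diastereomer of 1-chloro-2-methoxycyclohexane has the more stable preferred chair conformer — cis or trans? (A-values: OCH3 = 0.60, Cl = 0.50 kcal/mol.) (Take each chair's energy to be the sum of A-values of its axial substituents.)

trans

At 1,2 positions (parity opposite): cis → (a,e or e,a); trans → (e,e or a,a).
Best chair for cis: E = 0.50 kcal/mol; best chair for trans: E = 0.00 kcal/mol.
The trans isomer is lower by 0.50 kcal/mol.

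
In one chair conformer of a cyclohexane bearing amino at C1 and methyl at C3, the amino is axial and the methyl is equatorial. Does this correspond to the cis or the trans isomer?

C1 and C3 have the same parity, so their axial bonds point in the same direction.
With same-parity carbons, two substituents on the same face are both axial or both equatorial; opposite faces give one of each.
Here the groups are axial/equatorial → opposite face → trans.

trans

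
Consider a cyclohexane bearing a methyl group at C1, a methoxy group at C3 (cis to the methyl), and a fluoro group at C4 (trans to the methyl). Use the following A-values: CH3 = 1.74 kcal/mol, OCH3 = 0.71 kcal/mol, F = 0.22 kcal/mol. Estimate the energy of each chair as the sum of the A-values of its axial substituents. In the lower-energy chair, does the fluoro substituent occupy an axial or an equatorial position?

Chair I (methyl axial, methoxy axial, fluoro axial): E = 2.67 kcal/mol.
Chair II (methyl equatorial, methoxy equatorial, fluoro equatorial): E = 0.00 kcal/mol.
Chair II is the more stable (lower-energy) conformer, and in that chair the fluoro group is equatorial.

equatorial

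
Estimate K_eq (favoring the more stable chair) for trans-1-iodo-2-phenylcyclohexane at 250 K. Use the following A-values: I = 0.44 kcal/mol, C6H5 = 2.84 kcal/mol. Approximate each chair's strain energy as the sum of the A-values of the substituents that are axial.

C1 and C2 have opposite parity, so for the trans isomer the two substituents are e,e in one chair and a,a in the other.
Chair I (iodo axial, phenyl axial): E = 3.28 kcal/mol; chair II (iodo equatorial, phenyl equatorial): E = 0.00 kcal/mol.
ΔG = 3.28 kcal/mol between the two chairs.
K = exp(ΔG/RT) with R = 1.987×10⁻³ kcal mol⁻¹ K⁻¹ and T = 250 K gives K ≈ 737.

K ≈ 737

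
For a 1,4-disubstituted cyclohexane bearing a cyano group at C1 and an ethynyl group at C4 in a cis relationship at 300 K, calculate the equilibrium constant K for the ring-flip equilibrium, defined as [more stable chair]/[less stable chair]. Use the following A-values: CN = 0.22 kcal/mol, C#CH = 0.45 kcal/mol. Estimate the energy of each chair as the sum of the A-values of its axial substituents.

K ≈ 1.47

C1 and C4 have opposite parity, so for the cis isomer the two substituents are one axial and one equatorial in each chair.
Chair I (cyano axial, ethynyl equatorial): E = 0.22 kcal/mol; chair II (cyano equatorial, ethynyl axial): E = 0.45 kcal/mol.
ΔG = 0.23 kcal/mol between the two chairs.
K = exp(ΔG/RT) with R = 1.987×10⁻³ kcal mol⁻¹ K⁻¹ and T = 300 K gives K ≈ 1.47.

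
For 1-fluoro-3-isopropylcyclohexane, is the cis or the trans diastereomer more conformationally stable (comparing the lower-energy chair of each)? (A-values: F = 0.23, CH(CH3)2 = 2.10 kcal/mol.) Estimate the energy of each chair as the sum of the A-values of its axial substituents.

cis

At 1,3 positions (parity same): cis → (e,e or a,a); trans → (a,e or e,a).
Best chair for cis: E = 0.00 kcal/mol; best chair for trans: E = 0.23 kcal/mol.
The cis isomer is lower by 0.23 kcal/mol.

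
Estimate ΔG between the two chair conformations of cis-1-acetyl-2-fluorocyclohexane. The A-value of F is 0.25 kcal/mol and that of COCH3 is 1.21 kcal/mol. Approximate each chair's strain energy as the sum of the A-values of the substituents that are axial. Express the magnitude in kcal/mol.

C1 and C2 have opposite parity, so for the cis isomer the two substituents are one axial and one equatorial in each chair.
Chair I (fluoro axial, acetyl equatorial): E = 0.25 kcal/mol.
Chair II (fluoro equatorial, acetyl axial): E = 1.21 kcal/mol.
ΔE = 1.21 − 0.25 = 0.96 kcal/mol; chair I is more stable.

0.96 kcal/mol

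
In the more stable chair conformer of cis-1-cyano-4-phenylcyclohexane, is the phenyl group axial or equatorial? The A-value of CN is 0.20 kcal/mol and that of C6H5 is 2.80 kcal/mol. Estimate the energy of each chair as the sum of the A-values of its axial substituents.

C1 and C4 have opposite parity, so for the cis isomer the two substituents are one axial and one equatorial in each chair.
Chair I (cyano axial, phenyl equatorial): E = 0.20 kcal/mol.
Chair II (cyano equatorial, phenyl axial): E = 2.80 kcal/mol.
Chair I is the more stable (lower-energy) conformer, and in that chair the phenyl group is equatorial.

equatorial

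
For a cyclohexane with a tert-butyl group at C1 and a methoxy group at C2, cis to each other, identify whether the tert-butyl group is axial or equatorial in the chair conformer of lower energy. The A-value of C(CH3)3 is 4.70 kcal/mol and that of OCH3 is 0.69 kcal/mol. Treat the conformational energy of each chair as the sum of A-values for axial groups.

C1 and C2 have opposite parity, so for the cis isomer the two substituents are one axial and one equatorial in each chair.
Chair I (tert-butyl axial, methoxy equatorial): E = 4.70 kcal/mol.
Chair II (tert-butyl equatorial, methoxy axial): E = 0.69 kcal/mol.
Chair II is the more stable (lower-energy) conformer, and in that chair the tert-butyl group is equatorial.

equatorial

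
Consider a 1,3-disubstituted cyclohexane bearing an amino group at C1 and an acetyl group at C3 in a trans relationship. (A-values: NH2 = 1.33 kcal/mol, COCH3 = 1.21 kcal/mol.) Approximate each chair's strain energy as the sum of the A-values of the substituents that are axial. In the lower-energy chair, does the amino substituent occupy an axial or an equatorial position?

equatorial

C1 and C3 have the same parity, so for the trans isomer the two substituents are one axial and one equatorial in each chair.
Chair I (amino axial, acetyl equatorial): E = 1.33 kcal/mol.
Chair II (amino equatorial, acetyl axial): E = 1.21 kcal/mol.
Chair II is the more stable (lower-energy) conformer, and in that chair the amino group is equatorial.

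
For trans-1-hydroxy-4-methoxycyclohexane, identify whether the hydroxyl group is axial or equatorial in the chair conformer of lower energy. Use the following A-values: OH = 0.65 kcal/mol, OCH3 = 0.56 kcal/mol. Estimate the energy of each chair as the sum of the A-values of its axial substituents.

equatorial

C1 and C4 have opposite parity, so for the trans isomer the two substituents are e,e in one chair and a,a in the other.
Chair I (hydroxyl axial, methoxy axial): E = 1.21 kcal/mol.
Chair II (hydroxyl equatorial, methoxy equatorial): E = 0.00 kcal/mol.
Chair II is the more stable (lower-energy) conformer, and in that chair the hydroxyl group is equatorial.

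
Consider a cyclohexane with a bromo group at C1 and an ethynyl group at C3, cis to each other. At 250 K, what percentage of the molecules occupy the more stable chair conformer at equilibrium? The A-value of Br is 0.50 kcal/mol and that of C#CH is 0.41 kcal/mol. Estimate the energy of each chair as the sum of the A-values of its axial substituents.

86.2%

C1 and C3 have the same parity, so for the cis isomer the two substituents are e,e in one chair and a,a in the other.
Chair I (bromo axial, ethynyl axial): E = 0.91 kcal/mol; chair II (bromo equatorial, ethynyl equatorial): E = 0.00 kcal/mol.
ΔG = 0.91 kcal/mol between the two chairs.
K = exp(ΔG/RT) with R = 1.987×10⁻³ kcal mol⁻¹ K⁻¹ and T = 250 K gives K ≈ 6.25.
Fraction in the lower-energy chair = K/(K+1) = 86.2%.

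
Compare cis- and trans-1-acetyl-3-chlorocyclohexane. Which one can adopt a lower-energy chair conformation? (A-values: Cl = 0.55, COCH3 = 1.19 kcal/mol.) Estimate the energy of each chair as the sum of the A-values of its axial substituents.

cis

At 1,3 positions (parity same): cis → (e,e or a,a); trans → (a,e or e,a).
Best chair for cis: E = 0.00 kcal/mol; best chair for trans: E = 0.55 kcal/mol.
The cis isomer is lower by 0.55 kcal/mol.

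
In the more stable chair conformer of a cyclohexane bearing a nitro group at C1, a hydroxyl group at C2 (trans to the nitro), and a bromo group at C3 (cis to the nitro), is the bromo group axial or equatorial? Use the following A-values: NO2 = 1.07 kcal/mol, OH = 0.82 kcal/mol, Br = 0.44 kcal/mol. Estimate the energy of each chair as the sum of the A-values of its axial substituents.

equatorial

Chair I (nitro axial, hydroxyl axial, bromo axial): E = 2.33 kcal/mol.
Chair II (nitro equatorial, hydroxyl equatorial, bromo equatorial): E = 0.00 kcal/mol.
Chair II is the more stable (lower-energy) conformer, and in that chair the bromo group is equatorial.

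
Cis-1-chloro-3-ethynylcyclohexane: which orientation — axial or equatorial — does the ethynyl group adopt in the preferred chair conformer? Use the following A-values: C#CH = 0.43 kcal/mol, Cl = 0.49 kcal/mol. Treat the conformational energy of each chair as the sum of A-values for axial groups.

equatorial

C1 and C3 have the same parity, so for the cis isomer the two substituents are e,e in one chair and a,a in the other.
Chair I (ethynyl axial, chloro axial): E = 0.92 kcal/mol.
Chair II (ethynyl equatorial, chloro equatorial): E = 0.00 kcal/mol.
Chair II is the more stable (lower-energy) conformer, and in that chair the ethynyl group is equatorial.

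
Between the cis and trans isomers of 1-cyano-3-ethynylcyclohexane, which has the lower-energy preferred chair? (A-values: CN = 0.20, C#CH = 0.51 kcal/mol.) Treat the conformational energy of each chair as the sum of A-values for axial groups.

cis

At 1,3 positions (parity same): cis → (e,e or a,a); trans → (a,e or e,a).
Best chair for cis: E = 0.00 kcal/mol; best chair for trans: E = 0.20 kcal/mol.
The cis isomer is lower by 0.20 kcal/mol.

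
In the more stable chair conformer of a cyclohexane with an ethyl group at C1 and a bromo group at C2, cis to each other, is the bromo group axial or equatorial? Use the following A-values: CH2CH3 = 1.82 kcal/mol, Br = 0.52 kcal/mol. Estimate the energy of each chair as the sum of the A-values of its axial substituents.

C1 and C2 have opposite parity, so for the cis isomer the two substituents are one axial and one equatorial in each chair.
Chair I (ethyl axial, bromo equatorial): E = 1.82 kcal/mol.
Chair II (ethyl equatorial, bromo axial): E = 0.52 kcal/mol.
Chair II is the more stable (lower-energy) conformer, and in that chair the bromo group is axial.

axial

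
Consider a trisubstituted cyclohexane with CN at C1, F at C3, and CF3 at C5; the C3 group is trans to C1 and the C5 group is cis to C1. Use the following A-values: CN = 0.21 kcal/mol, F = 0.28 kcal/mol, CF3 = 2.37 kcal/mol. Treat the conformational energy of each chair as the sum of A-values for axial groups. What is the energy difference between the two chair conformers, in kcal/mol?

2.30 kcal/mol

Chair I (cyano axial, fluoro equatorial, trifluoromethyl axial): E = 2.58 kcal/mol.
Chair II (cyano equatorial, fluoro axial, trifluoromethyl equatorial): E = 0.28 kcal/mol.
ΔE = 2.58 − 0.28 = 2.30 kcal/mol; chair II is more stable.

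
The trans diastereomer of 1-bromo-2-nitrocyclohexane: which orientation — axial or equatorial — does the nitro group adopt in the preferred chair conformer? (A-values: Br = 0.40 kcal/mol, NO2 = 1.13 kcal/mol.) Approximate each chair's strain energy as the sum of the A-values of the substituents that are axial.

equatorial

C1 and C2 have opposite parity, so for the trans isomer the two substituents are e,e in one chair and a,a in the other.
Chair I (bromo axial, nitro axial): E = 1.53 kcal/mol.
Chair II (bromo equatorial, nitro equatorial): E = 0.00 kcal/mol.
Chair II is the more stable (lower-energy) conformer, and in that chair the nitro group is equatorial.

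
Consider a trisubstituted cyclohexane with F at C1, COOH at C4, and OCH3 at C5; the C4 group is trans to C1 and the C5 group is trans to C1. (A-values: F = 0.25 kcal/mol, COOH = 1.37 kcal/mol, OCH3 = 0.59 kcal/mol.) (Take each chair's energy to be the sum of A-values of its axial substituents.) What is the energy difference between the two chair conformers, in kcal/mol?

Chair I (fluoro axial, carboxyl axial, methoxy equatorial): E = 1.62 kcal/mol.
Chair II (fluoro equatorial, carboxyl equatorial, methoxy axial): E = 0.59 kcal/mol.
ΔE = 1.62 − 0.59 = 1.03 kcal/mol; chair II is more stable.

1.03 kcal/mol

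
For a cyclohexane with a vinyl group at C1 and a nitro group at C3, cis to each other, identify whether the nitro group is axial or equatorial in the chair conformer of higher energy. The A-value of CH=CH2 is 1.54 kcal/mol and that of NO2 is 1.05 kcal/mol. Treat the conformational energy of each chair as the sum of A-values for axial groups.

axial

C1 and C3 have the same parity, so for the cis isomer the two substituents are e,e in one chair and a,a in the other.
Chair I (vinyl axial, nitro axial): E = 2.59 kcal/mol.
Chair II (vinyl equatorial, nitro equatorial): E = 0.00 kcal/mol.
Chair I is the less stable (higher-energy) conformer, and in that chair the nitro group is axial.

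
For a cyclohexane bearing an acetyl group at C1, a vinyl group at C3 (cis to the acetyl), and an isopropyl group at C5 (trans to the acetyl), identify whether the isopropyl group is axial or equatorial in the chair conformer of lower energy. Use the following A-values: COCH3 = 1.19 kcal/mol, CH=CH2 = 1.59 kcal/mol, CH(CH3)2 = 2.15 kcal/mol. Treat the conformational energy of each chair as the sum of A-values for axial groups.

axial

Chair I (acetyl axial, vinyl axial, isopropyl equatorial): E = 2.78 kcal/mol.
Chair II (acetyl equatorial, vinyl equatorial, isopropyl axial): E = 2.15 kcal/mol.
Chair II is the more stable (lower-energy) conformer, and in that chair the isopropyl group is axial.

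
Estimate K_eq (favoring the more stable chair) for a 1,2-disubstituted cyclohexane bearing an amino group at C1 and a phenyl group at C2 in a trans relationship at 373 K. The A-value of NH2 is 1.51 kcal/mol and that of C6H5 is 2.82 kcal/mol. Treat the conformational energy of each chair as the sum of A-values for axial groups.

K ≈ 345

C1 and C2 have opposite parity, so for the trans isomer the two substituents are e,e in one chair and a,a in the other.
Chair I (amino axial, phenyl axial): E = 4.33 kcal/mol; chair II (amino equatorial, phenyl equatorial): E = 0.00 kcal/mol.
ΔG = 4.33 kcal/mol between the two chairs.
K = exp(ΔG/RT) with R = 1.987×10⁻³ kcal mol⁻¹ K⁻¹ and T = 373 K gives K ≈ 345.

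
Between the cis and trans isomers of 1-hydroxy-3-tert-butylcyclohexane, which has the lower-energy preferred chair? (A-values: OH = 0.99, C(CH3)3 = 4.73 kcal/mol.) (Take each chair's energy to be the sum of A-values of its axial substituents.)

cis

At 1,3 positions (parity same): cis → (e,e or a,a); trans → (a,e or e,a).
Best chair for cis: E = 0.00 kcal/mol; best chair for trans: E = 0.99 kcal/mol.
The cis isomer is lower by 0.99 kcal/mol.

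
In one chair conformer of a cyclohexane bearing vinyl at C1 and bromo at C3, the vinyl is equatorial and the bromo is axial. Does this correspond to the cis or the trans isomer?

trans

C1 and C3 have the same parity, so their axial bonds point in the same direction.
With same-parity carbons, two substituents on the same face are both axial or both equatorial; opposite faces give one of each.
Here the groups are equatorial/axial → opposite face → trans.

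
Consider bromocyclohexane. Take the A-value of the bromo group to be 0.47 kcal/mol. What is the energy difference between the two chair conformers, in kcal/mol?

A monosubstituted cyclohexane has one chair with the bromo group axial (E = A = 0.47 kcal/mol) and one with it equatorial (E = 0).
ΔE = 0.47 − 0 = 0.47 kcal/mol.

0.47 kcal/mol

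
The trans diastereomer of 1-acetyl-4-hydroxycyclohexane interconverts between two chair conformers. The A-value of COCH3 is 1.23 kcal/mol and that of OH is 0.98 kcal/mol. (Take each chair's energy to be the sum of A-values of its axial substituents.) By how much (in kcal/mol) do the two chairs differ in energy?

C1 and C4 have opposite parity, so for the trans isomer the two substituents are e,e in one chair and a,a in the other.
Chair I (acetyl axial, hydroxyl axial): E = 2.21 kcal/mol.
Chair II (acetyl equatorial, hydroxyl equatorial): E = 0.00 kcal/mol.
ΔE = 2.21 − 0.00 = 2.21 kcal/mol; chair II is more stable.

2.21 kcal/mol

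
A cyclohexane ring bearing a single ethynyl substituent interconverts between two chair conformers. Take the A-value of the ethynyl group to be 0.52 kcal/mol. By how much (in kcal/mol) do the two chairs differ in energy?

0.52 kcal/mol

A monosubstituted cyclohexane has one chair with the ethynyl group axial (E = A = 0.52 kcal/mol) and one with it equatorial (E = 0).
ΔE = 0.52 − 0 = 0.52 kcal/mol.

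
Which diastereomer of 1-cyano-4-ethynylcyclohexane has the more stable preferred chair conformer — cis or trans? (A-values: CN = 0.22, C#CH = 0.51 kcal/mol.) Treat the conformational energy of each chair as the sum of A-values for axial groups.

trans

At 1,4 positions (parity opposite): cis → (a,e or e,a); trans → (e,e or a,a).
Best chair for cis: E = 0.22 kcal/mol; best chair for trans: E = 0.00 kcal/mol.
The trans isomer is lower by 0.22 kcal/mol.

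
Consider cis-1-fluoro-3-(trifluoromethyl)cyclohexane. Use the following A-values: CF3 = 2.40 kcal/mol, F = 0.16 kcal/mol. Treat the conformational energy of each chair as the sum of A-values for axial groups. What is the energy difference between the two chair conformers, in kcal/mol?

C1 and C3 have the same parity, so for the cis isomer the two substituents are e,e in one chair and a,a in the other.
Chair I (trifluoromethyl axial, fluoro axial): E = 2.56 kcal/mol.
Chair II (trifluoromethyl equatorial, fluoro equatorial): E = 0.00 kcal/mol.
ΔE = 2.56 − 0.00 = 2.56 kcal/mol; chair II is more stable.

2.56 kcal/mol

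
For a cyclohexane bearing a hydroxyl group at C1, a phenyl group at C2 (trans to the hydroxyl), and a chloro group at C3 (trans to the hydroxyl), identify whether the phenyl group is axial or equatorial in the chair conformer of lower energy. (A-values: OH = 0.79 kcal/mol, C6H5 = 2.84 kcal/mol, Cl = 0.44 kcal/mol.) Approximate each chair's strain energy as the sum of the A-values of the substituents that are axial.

equatorial

Chair I (hydroxyl axial, phenyl axial, chloro equatorial): E = 3.63 kcal/mol.
Chair II (hydroxyl equatorial, phenyl equatorial, chloro axial): E = 0.44 kcal/mol.
Chair II is the more stable (lower-energy) conformer, and in that chair the phenyl group is equatorial.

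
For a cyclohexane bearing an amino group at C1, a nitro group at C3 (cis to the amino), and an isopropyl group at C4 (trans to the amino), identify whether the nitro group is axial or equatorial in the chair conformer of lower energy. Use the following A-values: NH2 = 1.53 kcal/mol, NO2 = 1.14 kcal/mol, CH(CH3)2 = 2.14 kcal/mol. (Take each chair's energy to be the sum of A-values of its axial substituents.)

equatorial

Chair I (amino axial, nitro axial, isopropyl axial): E = 4.81 kcal/mol.
Chair II (amino equatorial, nitro equatorial, isopropyl equatorial): E = 0.00 kcal/mol.
Chair II is the more stable (lower-energy) conformer, and in that chair the nitro group is equatorial.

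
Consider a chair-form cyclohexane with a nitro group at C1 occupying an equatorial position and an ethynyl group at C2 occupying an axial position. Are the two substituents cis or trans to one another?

C1 and C2 have opposite parity, so their axial bonds point in opposite directions.
With opposite-parity carbons, two substituents on the same face are one axial and one equatorial; opposite faces give both axial or both equatorial.
Here the groups are equatorial/axial → same face → cis.

cis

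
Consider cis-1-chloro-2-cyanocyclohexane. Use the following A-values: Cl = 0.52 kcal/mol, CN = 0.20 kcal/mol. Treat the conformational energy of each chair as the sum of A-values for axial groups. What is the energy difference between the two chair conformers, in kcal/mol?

0.32 kcal/mol

C1 and C2 have opposite parity, so for the cis isomer the two substituents are one axial and one equatorial in each chair.
Chair I (chloro axial, cyano equatorial): E = 0.52 kcal/mol.
Chair II (chloro equatorial, cyano axial): E = 0.20 kcal/mol.
ΔE = 0.52 − 0.20 = 0.32 kcal/mol; chair II is more stable.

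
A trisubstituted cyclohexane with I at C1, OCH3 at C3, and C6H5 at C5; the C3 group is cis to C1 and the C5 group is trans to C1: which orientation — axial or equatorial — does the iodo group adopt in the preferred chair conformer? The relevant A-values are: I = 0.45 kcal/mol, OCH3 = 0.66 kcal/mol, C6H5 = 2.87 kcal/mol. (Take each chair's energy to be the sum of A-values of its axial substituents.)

Chair I (iodo axial, methoxy axial, phenyl equatorial): E = 1.11 kcal/mol.
Chair II (iodo equatorial, methoxy equatorial, phenyl axial): E = 2.87 kcal/mol.
Chair I is the more stable (lower-energy) conformer, and in that chair the iodo group is axial.

axial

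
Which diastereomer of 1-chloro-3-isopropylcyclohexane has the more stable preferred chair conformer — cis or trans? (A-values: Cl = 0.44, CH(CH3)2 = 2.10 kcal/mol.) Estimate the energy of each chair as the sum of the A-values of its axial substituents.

At 1,3 positions (parity same): cis → (e,e or a,a); trans → (a,e or e,a).
Best chair for cis: E = 0.00 kcal/mol; best chair for trans: E = 0.44 kcal/mol.
The cis isomer is lower by 0.44 kcal/mol.

cis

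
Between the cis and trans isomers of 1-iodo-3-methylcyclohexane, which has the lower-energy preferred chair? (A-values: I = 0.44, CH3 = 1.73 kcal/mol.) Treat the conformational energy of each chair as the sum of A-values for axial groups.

At 1,3 positions (parity same): cis → (e,e or a,a); trans → (a,e or e,a).
Best chair for cis: E = 0.00 kcal/mol; best chair for trans: E = 0.44 kcal/mol.
The cis isomer is lower by 0.44 kcal/mol.

cis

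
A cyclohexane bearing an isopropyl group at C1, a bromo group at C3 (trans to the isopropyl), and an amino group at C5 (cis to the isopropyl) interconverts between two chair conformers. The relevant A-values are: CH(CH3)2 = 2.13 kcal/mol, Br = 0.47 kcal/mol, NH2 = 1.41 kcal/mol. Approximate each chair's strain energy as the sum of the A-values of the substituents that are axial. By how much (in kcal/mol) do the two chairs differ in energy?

Chair I (isopropyl axial, bromo equatorial, amino axial): E = 3.54 kcal/mol.
Chair II (isopropyl equatorial, bromo axial, amino equatorial): E = 0.47 kcal/mol.
ΔE = 3.54 − 0.47 = 3.07 kcal/mol; chair II is more stable.

3.07 kcal/mol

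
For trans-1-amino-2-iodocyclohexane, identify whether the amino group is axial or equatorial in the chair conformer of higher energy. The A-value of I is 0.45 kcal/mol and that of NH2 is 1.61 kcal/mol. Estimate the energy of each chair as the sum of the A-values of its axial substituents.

axial

C1 and C2 have opposite parity, so for the trans isomer the two substituents are e,e in one chair and a,a in the other.
Chair I (iodo axial, amino axial): E = 2.06 kcal/mol.
Chair II (iodo equatorial, amino equatorial): E = 0.00 kcal/mol.
Chair I is the less stable (higher-energy) conformer, and in that chair the amino group is axial.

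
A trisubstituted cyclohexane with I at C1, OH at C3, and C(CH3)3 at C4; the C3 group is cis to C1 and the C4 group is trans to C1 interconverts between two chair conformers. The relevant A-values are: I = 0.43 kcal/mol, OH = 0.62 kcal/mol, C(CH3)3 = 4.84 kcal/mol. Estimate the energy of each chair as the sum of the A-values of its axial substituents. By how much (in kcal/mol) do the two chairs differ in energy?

5.89 kcal/mol

Chair I (iodo axial, hydroxyl axial, tert-butyl axial): E = 5.89 kcal/mol.
Chair II (iodo equatorial, hydroxyl equatorial, tert-butyl equatorial): E = 0.00 kcal/mol.
ΔE = 5.89 − 0.00 = 5.89 kcal/mol; chair II is more stable.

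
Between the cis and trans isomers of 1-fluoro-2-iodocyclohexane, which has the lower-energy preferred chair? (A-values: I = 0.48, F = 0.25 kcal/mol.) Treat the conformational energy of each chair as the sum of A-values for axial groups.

trans

At 1,2 positions (parity opposite): cis → (a,e or e,a); trans → (e,e or a,a).
Best chair for cis: E = 0.25 kcal/mol; best chair for trans: E = 0.00 kcal/mol.
The trans isomer is lower by 0.25 kcal/mol.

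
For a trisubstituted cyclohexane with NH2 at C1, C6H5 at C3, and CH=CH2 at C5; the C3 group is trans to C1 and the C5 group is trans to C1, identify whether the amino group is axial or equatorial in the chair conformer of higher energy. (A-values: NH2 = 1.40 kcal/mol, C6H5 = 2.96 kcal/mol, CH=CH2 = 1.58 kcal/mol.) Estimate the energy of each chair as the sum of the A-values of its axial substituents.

equatorial

Chair I (amino axial, phenyl equatorial, vinyl equatorial): E = 1.40 kcal/mol.
Chair II (amino equatorial, phenyl axial, vinyl axial): E = 4.54 kcal/mol.
Chair II is the less stable (higher-energy) conformer, and in that chair the amino group is equatorial.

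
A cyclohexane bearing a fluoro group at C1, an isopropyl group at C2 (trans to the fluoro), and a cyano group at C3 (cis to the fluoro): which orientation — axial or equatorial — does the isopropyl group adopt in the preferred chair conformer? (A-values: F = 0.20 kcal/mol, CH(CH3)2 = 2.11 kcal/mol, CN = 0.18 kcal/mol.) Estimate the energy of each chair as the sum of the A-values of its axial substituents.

Chair I (fluoro axial, isopropyl axial, cyano axial): E = 2.49 kcal/mol.
Chair II (fluoro equatorial, isopropyl equatorial, cyano equatorial): E = 0.00 kcal/mol.
Chair II is the more stable (lower-energy) conformer, and in that chair the isopropyl group is equatorial.

equatorial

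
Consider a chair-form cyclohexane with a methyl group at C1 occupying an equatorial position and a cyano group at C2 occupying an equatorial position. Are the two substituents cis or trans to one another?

trans

C1 and C2 have opposite parity, so their axial bonds point in opposite directions.
With opposite-parity carbons, two substituents on the same face are one axial and one equatorial; opposite faces give both axial or both equatorial.
Here the groups are equatorial/equatorial → opposite face → trans.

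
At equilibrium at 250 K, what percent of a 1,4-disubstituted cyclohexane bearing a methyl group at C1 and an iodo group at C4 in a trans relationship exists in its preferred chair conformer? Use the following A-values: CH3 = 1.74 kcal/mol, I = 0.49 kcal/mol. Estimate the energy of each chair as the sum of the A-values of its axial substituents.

C1 and C4 have opposite parity, so for the trans isomer the two substituents are e,e in one chair and a,a in the other.
Chair I (methyl axial, iodo axial): E = 2.23 kcal/mol; chair II (methyl equatorial, iodo equatorial): E = 0.00 kcal/mol.
ΔG = 2.23 kcal/mol between the two chairs.
K = exp(ΔG/RT) with R = 1.987×10⁻³ kcal mol⁻¹ K⁻¹ and T = 250 K gives K ≈ 89.
Fraction in the lower-energy chair = K/(K+1) = 98.9%.

98.9%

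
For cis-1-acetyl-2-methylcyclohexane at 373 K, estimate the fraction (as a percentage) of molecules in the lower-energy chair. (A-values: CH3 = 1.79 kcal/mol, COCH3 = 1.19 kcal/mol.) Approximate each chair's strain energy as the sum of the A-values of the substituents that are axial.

69.2%

C1 and C2 have opposite parity, so for the cis isomer the two substituents are one axial and one equatorial in each chair.
Chair I (methyl axial, acetyl equatorial): E = 1.79 kcal/mol; chair II (methyl equatorial, acetyl axial): E = 1.19 kcal/mol.
ΔG = 0.60 kcal/mol between the two chairs.
K = exp(ΔG/RT) with R = 1.987×10⁻³ kcal mol⁻¹ K⁻¹ and T = 373 K gives K ≈ 2.25.
Fraction in the lower-energy chair = K/(K+1) = 69.2%.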